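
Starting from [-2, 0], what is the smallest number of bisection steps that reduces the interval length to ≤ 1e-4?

Width after n steps is 2/2^n. Need 2^n ≥ 2/1e-4 = 20000.
2^14 = 16384 < 20000 ≤ 2^15 = 32768, so n = 15.

15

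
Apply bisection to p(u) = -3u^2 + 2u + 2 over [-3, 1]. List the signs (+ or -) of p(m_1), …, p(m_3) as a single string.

p(-1) = -3 < 0, so the root lies in [-1, 1]
p(0) = 2 > 0, so the root lies in [-1, 0]
p(-0.5) = 0.25 > 0, so the root lies in [-1, -0.5]

-++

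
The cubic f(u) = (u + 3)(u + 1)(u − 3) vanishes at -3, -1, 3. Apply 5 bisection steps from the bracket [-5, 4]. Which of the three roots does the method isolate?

f(-0.5) = -4.375 < 0, so the root lies in [-0.5, 4]
f(1.75) = -16.328125 < 0, so the root lies in [1.75, 4]
f(2.875) = -2.845703 < 0, so the root lies in [2.875, 4]
f(3.4375) = 12.4978 > 0, so the root lies in [2.875, 3.4375]
f(3.15625) = 3.998 > 0, so the root lies in [2.875, 3.15625]

3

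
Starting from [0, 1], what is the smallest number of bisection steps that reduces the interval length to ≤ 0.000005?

18

Width after n steps is 1/2^n. Need 2^n ≥ 1/0.000005 = 200000.
2^17 = 131072 < 200000 ≤ 2^18 = 262144, so n = 18.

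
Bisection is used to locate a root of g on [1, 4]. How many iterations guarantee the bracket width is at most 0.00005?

16

Width after n steps is 3/2^n. Need 2^n ≥ 3/0.00005 = 60000.
2^15 = 32768 < 60000 ≤ 2^16 = 65536, so n = 16.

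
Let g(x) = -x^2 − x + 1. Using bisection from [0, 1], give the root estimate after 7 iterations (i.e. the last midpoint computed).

0.6171875

x = 0.5 gives g = 0.25, positive; keep [0.5, 1]
x = 0.75 gives g = -0.3125, negative; keep [0.5, 0.75]
x = 0.625 gives g = -0.015625, negative; keep [0.5, 0.625]
x = 0.5625 gives g = 0.1211, positive; keep [0.5625, 0.625]
x = 0.59375 gives g = 0.0537, positive; keep [0.59375, 0.625]
x = 0.609375 gives g = 0.0193, positive; keep [0.609375, 0.625]
x = 0.6171875 gives g = 0.0019, positive; keep [0.6171875, 0.625]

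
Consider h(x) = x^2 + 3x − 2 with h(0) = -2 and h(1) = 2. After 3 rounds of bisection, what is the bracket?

x = 0.5 gives h = -0.25, negative; keep [0.5, 1]
x = 0.75 gives h = 0.8125, positive; keep [0.5, 0.75]
x = 0.625 gives h = 0.265625, positive; keep [0.5, 0.625]

[0.5, 0.625]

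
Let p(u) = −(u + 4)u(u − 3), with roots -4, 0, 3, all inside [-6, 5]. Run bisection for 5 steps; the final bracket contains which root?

m = -0.5, p(m) = -6.125 (−); new bracket [-6, -0.5]
m = -3.25, p(m) = -15.234375 (−); new bracket [-6, -3.25]
m = -4.625, p(m) = 22.041016 (+); new bracket [-4.625, -3.25]
m = -3.9375, p(m) = -1.7073 (−); new bracket [-4.625, -3.9375]
m = -4.28125, p(m) = 8.7674 (+); new bracket [-4.28125, -3.9375]

-4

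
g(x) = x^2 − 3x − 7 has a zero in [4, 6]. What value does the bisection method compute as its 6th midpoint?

4.53125

midpoint 5: g = 3 > 0 → [4, 5]
midpoint 4.5: g = -0.25 < 0 → [4.5, 5]
midpoint 4.75: g = 1.3125 > 0 → [4.5, 4.75]
midpoint 4.625: g = 0.5156 > 0 → [4.5, 4.625]
midpoint 4.5625: g = 0.1289 > 0 → [4.5, 4.5625]
midpoint 4.53125: g = -0.0615 < 0 → [4.53125, 4.5625]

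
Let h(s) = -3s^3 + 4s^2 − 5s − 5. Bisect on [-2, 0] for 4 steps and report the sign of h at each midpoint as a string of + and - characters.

s = -1 gives h = 7, positive; keep [-1, 0]
s = -0.5 gives h = -1.125, negative; keep [-1, -0.5]
s = -0.75 gives h = 2.265625, positive; keep [-0.75, -0.5]
s = -0.625 gives h = 0.4199, positive; keep [-0.625, -0.5]

+-++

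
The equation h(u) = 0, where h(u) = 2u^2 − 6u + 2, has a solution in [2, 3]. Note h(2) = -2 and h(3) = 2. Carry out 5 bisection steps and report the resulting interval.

h(2.5) = -0.5 < 0, so the root lies in [2.5, 3]
h(2.75) = 0.625 > 0, so the root lies in [2.5, 2.75]
h(2.625) = 0.03125 > 0, so the root lies in [2.5, 2.625]
h(2.5625) = -0.2422 < 0, so the root lies in [2.5625, 2.625]
h(2.59375) = -0.1074 < 0, so the root lies in [2.59375, 2.625]

[2.59375, 2.625]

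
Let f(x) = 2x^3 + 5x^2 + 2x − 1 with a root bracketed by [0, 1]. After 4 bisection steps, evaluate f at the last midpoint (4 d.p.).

m = 0.5, f(m) = 1.5 (+); new bracket [0, 0.5]
m = 0.25, f(m) = -0.15625 (−); new bracket [0.25, 0.5]
m = 0.375, f(m) = 0.558594 (+); new bracket [0.25, 0.375]
m = 0.3125, f(m) = 0.1743 (+); new bracket [0.25, 0.3125]

0.1743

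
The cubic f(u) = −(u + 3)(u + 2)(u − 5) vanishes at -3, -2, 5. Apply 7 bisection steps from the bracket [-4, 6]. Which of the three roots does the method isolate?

f(1) = 48 > 0, so the root lies in [1, 6]
f(3.5) = 53.625 > 0, so the root lies in [3.5, 6]
f(4.75) = 13.078125 > 0, so the root lies in [4.75, 6]
f(5.375) = -23.1621 < 0, so the root lies in [4.75, 5.375]
f(5.0625) = -3.5588 < 0, so the root lies in [4.75, 5.0625]
f(4.90625) = 5.119 > 0, so the root lies in [4.90625, 5.0625]
f(4.984375) = 0.8713 > 0, so the root lies in [4.984375, 5.0625]

5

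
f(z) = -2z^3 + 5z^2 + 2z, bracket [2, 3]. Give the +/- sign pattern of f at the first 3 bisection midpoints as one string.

m = 2.5, f(m) = 5 (+); new bracket [2.5, 3]
m = 2.75, f(m) = 1.71875 (+); new bracket [2.75, 3]
m = 2.875, f(m) = -0.449219 (−); new bracket [2.75, 2.875]

++-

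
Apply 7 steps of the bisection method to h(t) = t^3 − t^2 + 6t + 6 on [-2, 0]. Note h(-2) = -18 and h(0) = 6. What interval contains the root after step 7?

m = -1, h(m) = -2 (−); new bracket [-1, 0]
m = -0.5, h(m) = 2.625 (+); new bracket [-1, -0.5]
m = -0.75, h(m) = 0.515625 (+); new bracket [-1, -0.75]
m = -0.875, h(m) = -0.6855 (−); new bracket [-0.875, -0.75]
m = -0.8125, h(m) = -0.0715 (−); new bracket [-0.8125, -0.75]
m = -0.78125, h(m) = 0.2253 (+); new bracket [-0.8125, -0.78125]
m = -0.796875, h(m) = 0.0777 (+); new bracket [-0.8125, -0.796875]

[-0.8125, -0.796875]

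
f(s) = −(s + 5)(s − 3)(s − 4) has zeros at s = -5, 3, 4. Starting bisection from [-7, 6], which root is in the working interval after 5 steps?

midpoint -0.5: f = -70.875 < 0 → [-7, -0.5]
midpoint -3.75: f = -65.390625 < 0 → [-7, -3.75]
midpoint -5.375: f = 29.443359 > 0 → [-5.375, -3.75]
midpoint -4.5625: f = -28.3298 < 0 → [-5.375, -4.5625]
midpoint -4.96875: f = -2.2334 < 0 → [-5.375, -4.96875]

-5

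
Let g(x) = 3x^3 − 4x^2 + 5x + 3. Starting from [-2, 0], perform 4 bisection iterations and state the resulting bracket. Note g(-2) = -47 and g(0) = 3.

midpoint -1: g = -9 < 0 → [-1, 0]
midpoint -0.5: g = -0.875 < 0 → [-0.5, 0]
midpoint -0.25: g = 1.453125 > 0 → [-0.5, -0.25]
midpoint -0.375: g = 0.4043 > 0 → [-0.5, -0.375]

[-0.5, -0.375]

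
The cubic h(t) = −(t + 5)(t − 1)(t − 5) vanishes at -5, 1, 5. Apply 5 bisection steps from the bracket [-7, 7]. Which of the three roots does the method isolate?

m = 0, h(m) = -25 (−); new bracket [-7, 0]
m = -3.5, h(m) = -57.375 (−); new bracket [-7, -3.5]
m = -5.25, h(m) = 16.015625 (+); new bracket [-5.25, -3.5]
m = -4.375, h(m) = -31.4941 (−); new bracket [-5.25, -4.375]
m = -4.8125, h(m) = -10.6941 (−); new bracket [-5.25, -4.8125]

-5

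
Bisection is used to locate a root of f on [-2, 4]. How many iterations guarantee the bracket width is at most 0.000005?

Width after n steps is 6/2^n. Need 2^n ≥ 6/0.000005 = 1200000.
2^20 = 1048576 < 1200000 ≤ 2^21 = 2097152, so n = 21.

21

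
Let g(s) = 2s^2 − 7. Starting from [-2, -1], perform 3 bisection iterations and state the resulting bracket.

[-1.875, -1.75]

midpoint -1.5: g = -2.5 < 0 → [-2, -1.5]
midpoint -1.75: g = -0.875 < 0 → [-2, -1.75]
midpoint -1.875: g = 0.03125 > 0 → [-1.875, -1.75]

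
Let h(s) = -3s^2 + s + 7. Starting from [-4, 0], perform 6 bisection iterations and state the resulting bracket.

s = -2 gives h = -7, negative; keep [-2, 0]
s = -1 gives h = 3, positive; keep [-2, -1]
s = -1.5 gives h = -1.25, negative; keep [-1.5, -1]
s = -1.25 gives h = 1.0625, positive; keep [-1.5, -1.25]
s = -1.375 gives h = -0.0469, negative; keep [-1.375, -1.25]
s = -1.3125 gives h = 0.5195, positive; keep [-1.375, -1.3125]

[-1.375, -1.3125]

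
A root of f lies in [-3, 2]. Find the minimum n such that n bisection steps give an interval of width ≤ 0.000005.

Width after n steps is 5/2^n. Need 2^n ≥ 5/0.000005 = 1000000.
2^19 = 524288 < 1000000 ≤ 2^20 = 1048576, so n = 20.

20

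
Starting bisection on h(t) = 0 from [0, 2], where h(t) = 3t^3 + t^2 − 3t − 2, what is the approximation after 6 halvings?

1.09375

m = 1, h(m) = -1 (−); new bracket [1, 2]
m = 1.5, h(m) = 5.875 (+); new bracket [1, 1.5]
m = 1.25, h(m) = 1.671875 (+); new bracket [1, 1.25]
m = 1.125, h(m) = 0.1621 (+); new bracket [1, 1.125]
m = 1.0625, h(m) = -0.4602 (−); new bracket [1.0625, 1.125]
m = 1.09375, h(m) = -0.1596 (−); new bracket [1.09375, 1.125]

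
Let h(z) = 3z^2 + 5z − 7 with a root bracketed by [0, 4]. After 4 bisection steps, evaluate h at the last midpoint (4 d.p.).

-1.5625

z = 2 gives h = 15, positive; keep [0, 2]
z = 1 gives h = 1, positive; keep [0, 1]
z = 0.5 gives h = -3.75, negative; keep [0.5, 1]
z = 0.75 gives h = -1.5625, negative; keep [0.75, 1]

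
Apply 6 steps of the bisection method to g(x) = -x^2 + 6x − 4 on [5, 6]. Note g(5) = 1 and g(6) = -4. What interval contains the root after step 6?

[5.234375, 5.25]

midpoint 5.5: g = -1.25 < 0 → [5, 5.5]
midpoint 5.25: g = -0.0625 < 0 → [5, 5.25]
midpoint 5.125: g = 0.484375 > 0 → [5.125, 5.25]
midpoint 5.1875: g = 0.2148 > 0 → [5.1875, 5.25]
midpoint 5.21875: g = 0.0771 > 0 → [5.21875, 5.25]
midpoint 5.234375: g = 0.0076 > 0 → [5.234375, 5.25]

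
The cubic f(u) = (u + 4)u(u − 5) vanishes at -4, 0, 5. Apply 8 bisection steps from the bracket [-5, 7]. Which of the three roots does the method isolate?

5

m = 1, f(m) = -20 (−); new bracket [1, 7]
m = 4, f(m) = -32 (−); new bracket [4, 7]
m = 5.5, f(m) = 26.125 (+); new bracket [4, 5.5]
m = 4.75, f(m) = -10.3906 (−); new bracket [4.75, 5.5]
m = 5.125, f(m) = 5.8457 (+); new bracket [4.75, 5.125]
m = 4.9375, f(m) = -2.7581 (−); new bracket [4.9375, 5.125]
m = 5.03125, f(m) = 1.42 (+); new bracket [4.9375, 5.03125]
m = 4.984375, f(m) = -0.6997 (−); new bracket [4.984375, 5.03125]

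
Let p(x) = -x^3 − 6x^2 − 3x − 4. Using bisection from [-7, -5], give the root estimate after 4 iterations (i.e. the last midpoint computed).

-5.625

midpoint -6: p = 14 > 0 → [-6, -5]
midpoint -5.5: p = -2.625 < 0 → [-6, -5.5]
midpoint -5.75: p = 4.984375 > 0 → [-5.75, -5.5]
midpoint -5.625: p = 1.0098 > 0 → [-5.625, -5.5]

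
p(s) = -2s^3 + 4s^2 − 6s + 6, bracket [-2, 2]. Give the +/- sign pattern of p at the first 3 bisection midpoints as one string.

m = 0, p(m) = 6 (+); new bracket [0, 2]
m = 1, p(m) = 2 (+); new bracket [1, 2]
m = 1.5, p(m) = -0.75 (−); new bracket [1, 1.5]

++-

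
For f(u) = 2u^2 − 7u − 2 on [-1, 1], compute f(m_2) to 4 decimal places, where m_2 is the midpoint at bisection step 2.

m = 0, f(m) = -2 (−); new bracket [-1, 0]
m = -0.5, f(m) = 2 (+); new bracket [-0.5, 0]

2.0000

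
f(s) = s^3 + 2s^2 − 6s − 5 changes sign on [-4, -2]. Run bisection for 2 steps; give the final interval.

s = -3 gives f = 4, positive; keep [-4, -3]
s = -3.5 gives f = -2.375, negative; keep [-3.5, -3]

[-3.5, -3]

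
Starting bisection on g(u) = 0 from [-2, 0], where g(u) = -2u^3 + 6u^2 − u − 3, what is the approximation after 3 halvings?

-0.75

u = -1 gives g = 6, positive; keep [-1, 0]
u = -0.5 gives g = -0.75, negative; keep [-1, -0.5]
u = -0.75 gives g = 1.96875, positive; keep [-0.75, -0.5]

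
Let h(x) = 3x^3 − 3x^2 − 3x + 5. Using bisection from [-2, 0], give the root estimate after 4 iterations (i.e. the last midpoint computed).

-1.125

h(-1) = 2 > 0, so the root lies in [-2, -1]
h(-1.5) = -7.375 < 0, so the root lies in [-1.5, -1]
h(-1.25) = -1.796875 < 0, so the root lies in [-1.25, -1]
h(-1.125) = 0.3066 > 0, so the root lies in [-1.25, -1.125]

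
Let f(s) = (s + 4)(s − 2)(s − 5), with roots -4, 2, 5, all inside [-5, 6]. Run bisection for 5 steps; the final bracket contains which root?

f(0.5) = 30.375 > 0, so the root lies in [-5, 0.5]
f(-2.25) = 53.921875 > 0, so the root lies in [-5, -2.25]
f(-3.625) = 18.193359 > 0, so the root lies in [-5, -3.625]
f(-4.3125) = -18.3704 < 0, so the root lies in [-4.3125, -3.625]
f(-3.96875) = 1.6729 > 0, so the root lies in [-4.3125, -3.96875]

-4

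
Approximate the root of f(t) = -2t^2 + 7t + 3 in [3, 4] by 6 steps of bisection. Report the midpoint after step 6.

3.890625

t = 3.5 gives f = 3, positive; keep [3.5, 4]
t = 3.75 gives f = 1.125, positive; keep [3.75, 4]
t = 3.875 gives f = 0.09375, positive; keep [3.875, 4]
t = 3.9375 gives f = -0.4453, negative; keep [3.875, 3.9375]
t = 3.90625 gives f = -0.1738, negative; keep [3.875, 3.90625]
t = 3.890625 gives f = -0.0396, negative; keep [3.875, 3.890625]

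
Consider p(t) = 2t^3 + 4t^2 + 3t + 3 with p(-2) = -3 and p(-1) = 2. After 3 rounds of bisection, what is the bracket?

midpoint -1.5: p = 0.75 > 0 → [-2, -1.5]
midpoint -1.75: p = -0.71875 < 0 → [-1.75, -1.5]
midpoint -1.625: p = 0.105469 > 0 → [-1.75, -1.625]

[-1.75, -1.625]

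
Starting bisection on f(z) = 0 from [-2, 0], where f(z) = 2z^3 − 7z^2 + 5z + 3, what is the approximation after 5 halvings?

m = -1, f(m) = -11 (−); new bracket [-1, 0]
m = -0.5, f(m) = -1.5 (−); new bracket [-0.5, 0]
m = -0.25, f(m) = 1.28125 (+); new bracket [-0.5, -0.25]
m = -0.375, f(m) = 0.0352 (+); new bracket [-0.5, -0.375]
m = -0.4375, f(m) = -0.6948 (−); new bracket [-0.4375, -0.375]

-0.4375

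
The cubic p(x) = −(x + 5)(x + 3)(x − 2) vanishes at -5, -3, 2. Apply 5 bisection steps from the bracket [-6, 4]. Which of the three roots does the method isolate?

2

m = -1, p(m) = 24 (+); new bracket [-1, 4]
m = 1.5, p(m) = 14.625 (+); new bracket [1.5, 4]
m = 2.75, p(m) = -33.421875 (−); new bracket [1.5, 2.75]
m = 2.125, p(m) = -4.5645 (−); new bracket [1.5, 2.125]
m = 1.8125, p(m) = 6.1472 (+); new bracket [1.8125, 2.125]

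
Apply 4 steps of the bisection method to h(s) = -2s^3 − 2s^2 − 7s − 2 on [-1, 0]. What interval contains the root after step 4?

midpoint -0.5: h = 1.25 > 0 → [-0.5, 0]
midpoint -0.25: h = -0.34375 < 0 → [-0.5, -0.25]
midpoint -0.375: h = 0.449219 > 0 → [-0.375, -0.25]
midpoint -0.3125: h = 0.0532 > 0 → [-0.3125, -0.25]

[-0.3125, -0.25]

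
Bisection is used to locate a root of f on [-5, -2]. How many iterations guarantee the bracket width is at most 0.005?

10

Width after n steps is 3/2^n. Need 2^n ≥ 3/0.005 = 600.
2^9 = 512 < 600 ≤ 2^10 = 1024, so n = 10.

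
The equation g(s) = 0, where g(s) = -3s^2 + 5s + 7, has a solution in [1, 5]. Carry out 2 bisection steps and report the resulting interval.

[2, 3]

s = 3 gives g = -5, negative; keep [1, 3]
s = 2 gives g = 5, positive; keep [2, 3]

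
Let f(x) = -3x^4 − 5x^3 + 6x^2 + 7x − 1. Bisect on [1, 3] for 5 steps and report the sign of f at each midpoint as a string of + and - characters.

--+--

midpoint 2: f = -51 < 0 → [1, 2]
midpoint 1.5: f = -9.0625 < 0 → [1, 1.5]
midpoint 1.25: f = 0.035156 > 0 → [1.25, 1.5]
midpoint 1.375: f = -3.7527 < 0 → [1.25, 1.375]
midpoint 1.3125: f = -1.6841 < 0 → [1.25, 1.3125]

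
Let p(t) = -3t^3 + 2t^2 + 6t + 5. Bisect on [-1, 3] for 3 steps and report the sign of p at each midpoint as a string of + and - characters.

midpoint 1: p = 10 > 0 → [1, 3]
midpoint 2: p = 1 > 0 → [2, 3]
midpoint 2.5: p = -14.375 < 0 → [2, 2.5]

++-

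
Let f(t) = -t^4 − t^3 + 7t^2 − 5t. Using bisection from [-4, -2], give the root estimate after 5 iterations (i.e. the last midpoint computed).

midpoint -3: f = 24 > 0 → [-4, -3]
midpoint -3.5: f = -3.9375 < 0 → [-3.5, -3]
midpoint -3.25: f = 12.949219 > 0 → [-3.5, -3.25]
midpoint -3.375: f = 5.3064 > 0 → [-3.5, -3.375]
midpoint -3.4375: f = 0.8938 > 0 → [-3.5, -3.4375]

-3.4375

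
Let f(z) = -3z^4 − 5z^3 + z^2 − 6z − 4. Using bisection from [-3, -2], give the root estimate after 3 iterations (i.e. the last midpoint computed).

-2.125

z = -2.5 gives f = -21.8125, negative; keep [-2.5, -2]
z = -2.25 gives f = -5.371094, negative; keep [-2.25, -2]
z = -2.125 gives f = 0.071533, positive; keep [-2.25, -2.125]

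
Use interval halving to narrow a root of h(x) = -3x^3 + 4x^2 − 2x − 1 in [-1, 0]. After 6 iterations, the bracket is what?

[-0.296875, -0.28125]

midpoint -0.5: h = 1.375 > 0 → [-0.5, 0]
midpoint -0.25: h = -0.203125 < 0 → [-0.5, -0.25]
midpoint -0.375: h = 0.470703 > 0 → [-0.375, -0.25]
midpoint -0.3125: h = 0.1072 > 0 → [-0.3125, -0.25]
midpoint -0.28125: h = -0.0544 < 0 → [-0.3125, -0.28125]
midpoint -0.296875: h = 0.0248 > 0 → [-0.296875, -0.28125]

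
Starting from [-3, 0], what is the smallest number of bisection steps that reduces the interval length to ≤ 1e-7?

25

Width after n steps is 3/2^n. Need 2^n ≥ 3/1e-7 = 30000000.
2^24 = 16777216 < 30000000 ≤ 2^25 = 33554432, so n = 25.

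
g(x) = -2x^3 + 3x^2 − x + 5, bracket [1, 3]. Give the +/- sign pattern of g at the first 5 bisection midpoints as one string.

-+++-

g(2) = -1 < 0, so the root lies in [1, 2]
g(1.5) = 3.5 > 0, so the root lies in [1.5, 2]
g(1.75) = 1.71875 > 0, so the root lies in [1.75, 2]
g(1.875) = 0.4883 > 0, so the root lies in [1.875, 2]
g(1.9375) = -0.2222 < 0, so the root lies in [1.875, 1.9375]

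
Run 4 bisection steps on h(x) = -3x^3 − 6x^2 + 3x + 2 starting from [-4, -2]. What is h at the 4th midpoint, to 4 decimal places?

1.2207

h(-3) = 20 > 0, so the root lies in [-3, -2]
h(-2.5) = 3.875 > 0, so the root lies in [-2.5, -2]
h(-2.25) = -0.953125 < 0, so the root lies in [-2.5, -2.25]
h(-2.375) = 1.2207 > 0, so the root lies in [-2.375, -2.25]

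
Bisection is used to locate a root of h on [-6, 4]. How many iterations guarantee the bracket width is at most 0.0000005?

25

Width after n steps is 10/2^n. Need 2^n ≥ 10/0.0000005 = 20000000.
2^24 = 16777216 < 20000000 ≤ 2^25 = 33554432, so n = 25.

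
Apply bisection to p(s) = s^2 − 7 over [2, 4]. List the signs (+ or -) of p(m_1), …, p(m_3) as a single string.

p(3) = 2 > 0, so the root lies in [2, 3]
p(2.5) = -0.75 < 0, so the root lies in [2.5, 3]
p(2.75) = 0.5625 > 0, so the root lies in [2.5, 2.75]

+-+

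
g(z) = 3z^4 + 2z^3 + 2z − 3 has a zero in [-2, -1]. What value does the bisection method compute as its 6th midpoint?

-1.390625

z = -1.5 gives g = 2.4375, positive; keep [-1.5, -1]
z = -1.25 gives g = -2.082031, negative; keep [-1.5, -1.25]
z = -1.375 gives g = -0.22583, negative; keep [-1.5, -1.375]
z = -1.4375 gives g = 0.9942, positive; keep [-1.4375, -1.375]
z = -1.40625 gives g = 0.3577, positive; keep [-1.40625, -1.375]
z = -1.390625 gives g = 0.0595, positive; keep [-1.390625, -1.375]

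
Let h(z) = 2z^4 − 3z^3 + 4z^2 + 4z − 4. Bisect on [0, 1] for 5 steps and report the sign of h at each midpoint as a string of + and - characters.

-+-+-

z = 0.5 gives h = -1.25, negative; keep [0.5, 1]
z = 0.75 gives h = 0.617188, positive; keep [0.5, 0.75]
z = 0.625 gives h = -0.364746, negative; keep [0.625, 0.75]
z = 0.6875 gives h = 0.1126, positive; keep [0.625, 0.6875]
z = 0.65625 gives h = -0.1293, negative; keep [0.65625, 0.6875]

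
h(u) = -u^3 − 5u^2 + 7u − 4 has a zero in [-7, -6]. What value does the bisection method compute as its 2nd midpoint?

h(-6.5) = 13.875 > 0, so the root lies in [-6.5, -6]
h(-6.25) = 1.078125 > 0, so the root lies in [-6.25, -6]

-6.25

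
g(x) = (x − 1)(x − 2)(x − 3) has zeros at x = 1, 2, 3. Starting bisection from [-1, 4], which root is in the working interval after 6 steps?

1

m = 1.5, g(m) = 0.375 (+); new bracket [-1, 1.5]
m = 0.25, g(m) = -3.609375 (−); new bracket [0.25, 1.5]
m = 0.875, g(m) = -0.298828 (−); new bracket [0.875, 1.5]
m = 1.1875, g(m) = 0.2761 (+); new bracket [0.875, 1.1875]
m = 1.03125, g(m) = 0.0596 (+); new bracket [0.875, 1.03125]
m = 0.953125, g(m) = -0.1004 (−); new bracket [0.953125, 1.03125]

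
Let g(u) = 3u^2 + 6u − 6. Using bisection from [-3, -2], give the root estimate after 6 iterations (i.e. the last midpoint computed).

u = -2.5 gives g = -2.25, negative; keep [-3, -2.5]
u = -2.75 gives g = 0.1875, positive; keep [-2.75, -2.5]
u = -2.625 gives g = -1.078125, negative; keep [-2.75, -2.625]
u = -2.6875 gives g = -0.457, negative; keep [-2.75, -2.6875]
u = -2.71875 gives g = -0.1377, negative; keep [-2.75, -2.71875]
u = -2.734375 gives g = 0.0242, positive; keep [-2.734375, -2.71875]

-2.734375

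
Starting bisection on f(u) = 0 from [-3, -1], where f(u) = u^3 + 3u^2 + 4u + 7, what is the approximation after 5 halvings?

midpoint -2: f = 3 > 0 → [-3, -2]
midpoint -2.5: f = 0.125 > 0 → [-3, -2.5]
midpoint -2.75: f = -2.109375 < 0 → [-2.75, -2.5]
midpoint -2.625: f = -0.916 < 0 → [-2.625, -2.5]
midpoint -2.5625: f = -0.3772 < 0 → [-2.5625, -2.5]

-2.5625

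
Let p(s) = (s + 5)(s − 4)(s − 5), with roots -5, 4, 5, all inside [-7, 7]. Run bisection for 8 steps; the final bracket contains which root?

-5

midpoint 0: p = 100 > 0 → [-7, 0]
midpoint -3.5: p = 95.625 > 0 → [-7, -3.5]
midpoint -5.25: p = -23.703125 < 0 → [-5.25, -3.5]
midpoint -4.375: p = 49.0723 > 0 → [-5.25, -4.375]
midpoint -4.8125: p = 16.2136 > 0 → [-5.25, -4.8125]
midpoint -5.03125: p = -2.8311 < 0 → [-5.03125, -4.8125]
midpoint -4.921875: p = 6.9158 > 0 → [-5.03125, -4.921875]
midpoint -4.9765625: p = 2.099 > 0 → [-5.03125, -4.9765625]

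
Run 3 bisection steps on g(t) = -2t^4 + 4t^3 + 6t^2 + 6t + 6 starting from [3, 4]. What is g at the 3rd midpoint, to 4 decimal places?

g(3.5) = -28.125 < 0, so the root lies in [3, 3.5]
g(3.25) = 3.054688 > 0, so the root lies in [3.25, 3.5]
g(3.375) = -11.125488 < 0, so the root lies in [3.25, 3.375]

-11.1255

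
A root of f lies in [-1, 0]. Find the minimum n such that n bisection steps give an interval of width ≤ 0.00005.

15

Width after n steps is 1/2^n. Need 2^n ≥ 1/0.00005 = 20000.
2^14 = 16384 < 20000 ≤ 2^15 = 32768, so n = 15.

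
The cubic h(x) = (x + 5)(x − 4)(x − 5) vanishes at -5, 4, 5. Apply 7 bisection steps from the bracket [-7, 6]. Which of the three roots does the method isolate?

-5

h(-0.5) = 111.375 > 0, so the root lies in [-7, -0.5]
h(-3.75) = 84.765625 > 0, so the root lies in [-7, -3.75]
h(-5.375) = -36.474609 < 0, so the root lies in [-5.375, -3.75]
h(-4.5625) = 35.822 > 0, so the root lies in [-5.375, -4.5625]
h(-4.96875) = 2.794 > 0, so the root lies in [-5.375, -4.96875]
h(-5.171875) = -16.0351 < 0, so the root lies in [-5.171875, -4.96875]
h(-5.0703125) = -6.4224 < 0, so the root lies in [-5.0703125, -4.96875]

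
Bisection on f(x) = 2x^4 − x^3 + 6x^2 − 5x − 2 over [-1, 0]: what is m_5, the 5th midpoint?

-0.28125

midpoint -0.5: f = 2.25 > 0 → [-0.5, 0]
midpoint -0.25: f = -0.351562 < 0 → [-0.5, -0.25]
midpoint -0.375: f = 0.811035 > 0 → [-0.375, -0.25]
midpoint -0.3125: f = 0.198 > 0 → [-0.3125, -0.25]
midpoint -0.28125: f = -0.0844 < 0 → [-0.3125, -0.28125]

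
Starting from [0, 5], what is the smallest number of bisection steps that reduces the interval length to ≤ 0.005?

10

Width after n steps is 5/2^n. Need 2^n ≥ 5/0.005 = 1000.
2^9 = 512 < 1000 ≤ 2^10 = 1024, so n = 10.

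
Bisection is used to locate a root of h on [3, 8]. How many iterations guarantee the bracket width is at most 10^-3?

13

Width after n steps is 5/2^n. Need 2^n ≥ 5/10^-3 = 5000.
2^12 = 4096 < 5000 ≤ 2^13 = 8192, so n = 13.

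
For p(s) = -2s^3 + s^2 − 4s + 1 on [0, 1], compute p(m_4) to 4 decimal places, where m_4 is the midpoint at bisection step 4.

-0.2134

p(0.5) = -1 < 0, so the root lies in [0, 0.5]
p(0.25) = 0.03125 > 0, so the root lies in [0.25, 0.5]
p(0.375) = -0.464844 < 0, so the root lies in [0.25, 0.375]
p(0.3125) = -0.2134 < 0, so the root lies in [0.25, 0.3125]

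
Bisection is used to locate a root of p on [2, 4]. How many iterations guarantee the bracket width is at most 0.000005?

Width after n steps is 2/2^n. Need 2^n ≥ 2/0.000005 = 400000.
2^18 = 262144 < 400000 ≤ 2^19 = 524288, so n = 19.

19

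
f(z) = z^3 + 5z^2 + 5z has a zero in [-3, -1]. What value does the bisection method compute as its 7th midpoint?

-1.390625

m = -2, f(m) = 2 (+); new bracket [-2, -1]
m = -1.5, f(m) = 0.375 (+); new bracket [-1.5, -1]
m = -1.25, f(m) = -0.390625 (−); new bracket [-1.5, -1.25]
m = -1.375, f(m) = -0.0215 (−); new bracket [-1.5, -1.375]
m = -1.4375, f(m) = 0.1741 (+); new bracket [-1.4375, -1.375]
m = -1.40625, f(m) = 0.0755 (+); new bracket [-1.40625, -1.375]
m = -1.390625, f(m) = 0.0268 (+); new bracket [-1.390625, -1.375]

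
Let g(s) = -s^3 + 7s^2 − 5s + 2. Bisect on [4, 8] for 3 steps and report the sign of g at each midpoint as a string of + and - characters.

midpoint 6: g = 8 > 0 → [6, 8]
midpoint 7: g = -33 < 0 → [6, 7]
midpoint 6.5: g = -9.375 < 0 → [6, 6.5]

+--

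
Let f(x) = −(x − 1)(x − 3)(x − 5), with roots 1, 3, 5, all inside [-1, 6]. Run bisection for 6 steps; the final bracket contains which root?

1

m = 2.5, f(m) = -1.875 (−); new bracket [-1, 2.5]
m = 0.75, f(m) = 2.390625 (+); new bracket [0.75, 2.5]
m = 1.625, f(m) = -2.900391 (−); new bracket [0.75, 1.625]
m = 1.1875, f(m) = -1.2957 (−); new bracket [0.75, 1.1875]
m = 0.96875, f(m) = 0.2559 (+); new bracket [0.96875, 1.1875]
m = 1.078125, f(m) = -0.5889 (−); new bracket [0.96875, 1.078125]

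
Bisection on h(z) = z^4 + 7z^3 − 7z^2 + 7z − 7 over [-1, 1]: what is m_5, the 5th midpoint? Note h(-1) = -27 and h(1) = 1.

z = 0 gives h = -7, negative; keep [0, 1]
z = 0.5 gives h = -4.3125, negative; keep [0.5, 1]
z = 0.75 gives h = -2.417969, negative; keep [0.75, 1]
z = 0.875 gives h = -0.9587, negative; keep [0.875, 1]
z = 0.9375 gives h = -0.0495, negative; keep [0.9375, 1]

0.9375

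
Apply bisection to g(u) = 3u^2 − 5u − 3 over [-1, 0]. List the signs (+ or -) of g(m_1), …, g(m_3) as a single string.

+--

u = -0.5 gives g = 0.25, positive; keep [-0.5, 0]
u = -0.25 gives g = -1.5625, negative; keep [-0.5, -0.25]
u = -0.375 gives g = -0.703125, negative; keep [-0.5, -0.375]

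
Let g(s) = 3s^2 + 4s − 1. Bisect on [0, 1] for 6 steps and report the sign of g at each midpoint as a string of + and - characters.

s = 0.5 gives g = 1.75, positive; keep [0, 0.5]
s = 0.25 gives g = 0.1875, positive; keep [0, 0.25]
s = 0.125 gives g = -0.453125, negative; keep [0.125, 0.25]
s = 0.1875 gives g = -0.1445, negative; keep [0.1875, 0.25]
s = 0.21875 gives g = 0.0186, positive; keep [0.1875, 0.21875]
s = 0.203125 gives g = -0.0637, negative; keep [0.203125, 0.21875]

++--+-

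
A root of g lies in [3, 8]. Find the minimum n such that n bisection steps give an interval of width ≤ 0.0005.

14

Width after n steps is 5/2^n. Need 2^n ≥ 5/0.0005 = 10000.
2^13 = 8192 < 10000 ≤ 2^14 = 16384, so n = 14.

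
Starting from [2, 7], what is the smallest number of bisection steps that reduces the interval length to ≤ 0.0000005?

Width after n steps is 5/2^n. Need 2^n ≥ 5/0.0000005 = 10000000.
2^23 = 8388608 < 10000000 ≤ 2^24 = 16777216, so n = 24.

24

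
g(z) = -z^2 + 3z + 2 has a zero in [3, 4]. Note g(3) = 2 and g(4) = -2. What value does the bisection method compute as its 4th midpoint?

m = 3.5, g(m) = 0.25 (+); new bracket [3.5, 4]
m = 3.75, g(m) = -0.8125 (−); new bracket [3.5, 3.75]
m = 3.625, g(m) = -0.265625 (−); new bracket [3.5, 3.625]
m = 3.5625, g(m) = -0.0039 (−); new bracket [3.5, 3.5625]

3.5625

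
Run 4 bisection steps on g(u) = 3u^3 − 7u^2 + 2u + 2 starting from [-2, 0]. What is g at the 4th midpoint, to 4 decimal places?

0.1074

u = -1 gives g = -10, negative; keep [-1, 0]
u = -0.5 gives g = -1.125, negative; keep [-0.5, 0]
u = -0.25 gives g = 1.015625, positive; keep [-0.5, -0.25]
u = -0.375 gives g = 0.1074, positive; keep [-0.5, -0.375]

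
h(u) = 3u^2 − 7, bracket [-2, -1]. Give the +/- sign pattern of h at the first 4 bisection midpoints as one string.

u = -1.5 gives h = -0.25, negative; keep [-2, -1.5]
u = -1.75 gives h = 2.1875, positive; keep [-1.75, -1.5]
u = -1.625 gives h = 0.921875, positive; keep [-1.625, -1.5]
u = -1.5625 gives h = 0.3242, positive; keep [-1.5625, -1.5]

-+++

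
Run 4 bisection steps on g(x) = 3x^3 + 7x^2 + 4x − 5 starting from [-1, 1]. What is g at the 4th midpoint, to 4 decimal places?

x = 0 gives g = -5, negative; keep [0, 1]
x = 0.5 gives g = -0.875, negative; keep [0.5, 1]
x = 0.75 gives g = 3.203125, positive; keep [0.5, 0.75]
x = 0.625 gives g = 0.9668, positive; keep [0.5, 0.625]

0.9668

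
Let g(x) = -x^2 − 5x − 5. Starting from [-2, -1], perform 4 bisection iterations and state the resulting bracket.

[-1.4375, -1.375]

midpoint -1.5: g = 0.25 > 0 → [-1.5, -1]
midpoint -1.25: g = -0.3125 < 0 → [-1.5, -1.25]
midpoint -1.375: g = -0.015625 < 0 → [-1.5, -1.375]
midpoint -1.4375: g = 0.1211 > 0 → [-1.4375, -1.375]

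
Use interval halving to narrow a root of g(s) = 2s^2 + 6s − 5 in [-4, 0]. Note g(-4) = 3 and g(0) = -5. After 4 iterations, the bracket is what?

[-3.75, -3.5]

midpoint -2: g = -9 < 0 → [-4, -2]
midpoint -3: g = -5 < 0 → [-4, -3]
midpoint -3.5: g = -1.5 < 0 → [-4, -3.5]
midpoint -3.75: g = 0.625 > 0 → [-3.75, -3.5]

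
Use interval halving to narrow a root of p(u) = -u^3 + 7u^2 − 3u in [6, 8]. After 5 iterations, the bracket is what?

p(7) = -21 < 0, so the root lies in [6, 7]
p(6.5) = 1.625 > 0, so the root lies in [6.5, 7]
p(6.75) = -8.859375 < 0, so the root lies in [6.5, 6.75]
p(6.625) = -3.416 < 0, so the root lies in [6.5, 6.625]
p(6.5625) = -0.8459 < 0, so the root lies in [6.5, 6.5625]

[6.5, 6.5625]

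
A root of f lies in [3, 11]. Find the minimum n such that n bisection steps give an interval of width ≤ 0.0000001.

27

Width after n steps is 8/2^n. Need 2^n ≥ 8/0.0000001 = 80000000.
2^26 = 67108864 < 80000000 ≤ 2^27 = 134217728, so n = 27.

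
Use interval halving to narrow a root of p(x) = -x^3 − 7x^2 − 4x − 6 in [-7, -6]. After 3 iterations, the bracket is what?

x = -6.5 gives p = -1.125, negative; keep [-7, -6.5]
x = -6.75 gives p = 9.609375, positive; keep [-6.75, -6.5]
x = -6.625 gives p = 4.041016, positive; keep [-6.625, -6.5]

[-6.625, -6.5]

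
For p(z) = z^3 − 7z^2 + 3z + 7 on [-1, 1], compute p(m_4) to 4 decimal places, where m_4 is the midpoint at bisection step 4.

m = 0, p(m) = 7 (+); new bracket [-1, 0]
m = -0.5, p(m) = 3.625 (+); new bracket [-1, -0.5]
m = -0.75, p(m) = 0.390625 (+); new bracket [-1, -0.75]
m = -0.875, p(m) = -1.6543 (−); new bracket [-0.875, -0.75]

-1.6543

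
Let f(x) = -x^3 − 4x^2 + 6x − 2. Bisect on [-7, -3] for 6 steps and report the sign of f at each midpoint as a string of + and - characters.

-+++--

midpoint -5: f = -7 < 0 → [-7, -5]
midpoint -6: f = 34 > 0 → [-6, -5]
midpoint -5.5: f = 10.375 > 0 → [-5.5, -5]
midpoint -5.25: f = 0.9531 > 0 → [-5.25, -5]
midpoint -5.125: f = -3.2012 < 0 → [-5.25, -5.125]
midpoint -5.1875: f = -1.1692 < 0 → [-5.25, -5.1875]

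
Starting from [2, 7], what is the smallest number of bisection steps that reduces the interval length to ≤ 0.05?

7

Width after n steps is 5/2^n. Need 2^n ≥ 5/0.05 = 100.
2^6 = 64 < 100 ≤ 2^7 = 128, so n = 7.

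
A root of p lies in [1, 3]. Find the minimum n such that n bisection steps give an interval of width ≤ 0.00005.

Width after n steps is 2/2^n. Need 2^n ≥ 2/0.00005 = 40000.
2^15 = 32768 < 40000 ≤ 2^16 = 65536, so n = 16.

16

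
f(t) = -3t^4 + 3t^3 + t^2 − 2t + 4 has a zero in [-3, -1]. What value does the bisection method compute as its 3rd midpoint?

-1.25

m = -2, f(m) = -60 (−); new bracket [-2, -1]
m = -1.5, f(m) = -16.0625 (−); new bracket [-1.5, -1]
m = -1.25, f(m) = -5.121094 (−); new bracket [-1.25, -1]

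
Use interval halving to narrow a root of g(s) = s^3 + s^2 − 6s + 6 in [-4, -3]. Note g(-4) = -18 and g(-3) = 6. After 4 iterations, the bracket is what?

[-3.375, -3.3125]

midpoint -3.5: g = -3.625 < 0 → [-3.5, -3]
midpoint -3.25: g = 1.734375 > 0 → [-3.5, -3.25]
midpoint -3.375: g = -0.802734 < 0 → [-3.375, -3.25]
midpoint -3.3125: g = 0.5007 > 0 → [-3.375, -3.3125]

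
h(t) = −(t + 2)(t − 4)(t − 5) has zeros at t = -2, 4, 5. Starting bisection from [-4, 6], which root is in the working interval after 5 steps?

m = 1, h(m) = -36 (−); new bracket [-4, 1]
m = -1.5, h(m) = -17.875 (−); new bracket [-4, -1.5]
m = -2.75, h(m) = 39.234375 (+); new bracket [-2.75, -1.5]
m = -2.125, h(m) = 5.4551 (+); new bracket [-2.125, -1.5]
m = -1.8125, h(m) = -7.4246 (−); new bracket [-2.125, -1.8125]

-2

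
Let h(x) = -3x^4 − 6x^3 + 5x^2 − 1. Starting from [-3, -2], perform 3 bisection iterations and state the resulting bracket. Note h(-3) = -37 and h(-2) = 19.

[-2.625, -2.5]

h(-2.5) = 6.8125 > 0, so the root lies in [-3, -2.5]
h(-2.75) = -9.980469 < 0, so the root lies in [-2.75, -2.5]
h(-2.625) = -0.46167 < 0, so the root lies in [-2.625, -2.5]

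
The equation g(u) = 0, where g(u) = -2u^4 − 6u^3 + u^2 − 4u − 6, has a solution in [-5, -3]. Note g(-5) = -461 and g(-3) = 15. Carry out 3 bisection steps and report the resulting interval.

[-3.5, -3.25]

m = -4, g(m) = -102 (−); new bracket [-4, -3]
m = -3.5, g(m) = -22.625 (−); new bracket [-3.5, -3]
m = -3.25, g(m) = 0.398438 (+); new bracket [-3.5, -3.25]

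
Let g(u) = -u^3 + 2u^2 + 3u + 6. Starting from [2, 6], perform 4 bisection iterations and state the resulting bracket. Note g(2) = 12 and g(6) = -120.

[3.25, 3.5]

u = 4 gives g = -14, negative; keep [2, 4]
u = 3 gives g = 6, positive; keep [3, 4]
u = 3.5 gives g = -1.875, negative; keep [3, 3.5]
u = 3.25 gives g = 2.5469, positive; keep [3.25, 3.5]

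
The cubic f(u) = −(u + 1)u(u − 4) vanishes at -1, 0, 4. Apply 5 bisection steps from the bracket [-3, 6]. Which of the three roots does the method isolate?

f(1.5) = 9.375 > 0, so the root lies in [1.5, 6]
f(3.75) = 4.453125 > 0, so the root lies in [3.75, 6]
f(4.875) = -25.060547 < 0, so the root lies in [3.75, 4.875]
f(4.3125) = -7.1594 < 0, so the root lies in [3.75, 4.3125]
f(4.03125) = -0.6338 < 0, so the root lies in [3.75, 4.03125]

4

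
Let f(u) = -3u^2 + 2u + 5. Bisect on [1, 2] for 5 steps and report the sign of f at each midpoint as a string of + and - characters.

f(1.5) = 1.25 > 0, so the root lies in [1.5, 2]
f(1.75) = -0.6875 < 0, so the root lies in [1.5, 1.75]
f(1.625) = 0.328125 > 0, so the root lies in [1.625, 1.75]
f(1.6875) = -0.168 < 0, so the root lies in [1.625, 1.6875]
f(1.65625) = 0.083 > 0, so the root lies in [1.65625, 1.6875]

+-+-+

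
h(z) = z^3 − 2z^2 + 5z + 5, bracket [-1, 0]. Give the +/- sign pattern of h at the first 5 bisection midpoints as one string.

midpoint -0.5: h = 1.875 > 0 → [-1, -0.5]
midpoint -0.75: h = -0.296875 < 0 → [-0.75, -0.5]
midpoint -0.625: h = 0.849609 > 0 → [-0.75, -0.625]
midpoint -0.6875: h = 0.2922 > 0 → [-0.75, -0.6875]
midpoint -0.71875: h = 0.0017 > 0 → [-0.75, -0.71875]

+-+++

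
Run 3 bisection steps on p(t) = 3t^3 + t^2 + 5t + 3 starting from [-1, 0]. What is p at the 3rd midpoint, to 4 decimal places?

t = -0.5 gives p = 0.375, positive; keep [-1, -0.5]
t = -0.75 gives p = -1.453125, negative; keep [-0.75, -0.5]
t = -0.625 gives p = -0.466797, negative; keep [-0.625, -0.5]

-0.4668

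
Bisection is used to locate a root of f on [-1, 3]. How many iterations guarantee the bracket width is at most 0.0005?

Width after n steps is 4/2^n. Need 2^n ≥ 4/0.0005 = 8000.
2^12 = 4096 < 8000 ≤ 2^13 = 8192, so n = 13.

13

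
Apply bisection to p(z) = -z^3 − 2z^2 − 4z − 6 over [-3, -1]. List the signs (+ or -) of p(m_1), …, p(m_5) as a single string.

+-+--

midpoint -2: p = 2 > 0 → [-2, -1]
midpoint -1.5: p = -1.125 < 0 → [-2, -1.5]
midpoint -1.75: p = 0.234375 > 0 → [-1.75, -1.5]
midpoint -1.625: p = -0.4902 < 0 → [-1.75, -1.625]
midpoint -1.6875: p = -0.1399 < 0 → [-1.75, -1.6875]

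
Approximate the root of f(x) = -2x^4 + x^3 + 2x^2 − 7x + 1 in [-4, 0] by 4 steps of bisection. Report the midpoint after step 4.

-1.75

f(-2) = -17 < 0, so the root lies in [-2, 0]
f(-1) = 7 > 0, so the root lies in [-2, -1]
f(-1.5) = 2.5 > 0, so the root lies in [-2, -1.5]
f(-1.75) = -4.7422 < 0, so the root lies in [-1.75, -1.5]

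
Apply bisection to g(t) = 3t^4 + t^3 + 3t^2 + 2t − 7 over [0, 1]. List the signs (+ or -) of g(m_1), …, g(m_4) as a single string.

t = 0.5 gives g = -4.9375, negative; keep [0.5, 1]
t = 0.75 gives g = -2.441406, negative; keep [0.75, 1]
t = 0.875 gives g = -0.524658, negative; keep [0.875, 1]
t = 0.9375 gives g = 0.6531, positive; keep [0.875, 0.9375]

---+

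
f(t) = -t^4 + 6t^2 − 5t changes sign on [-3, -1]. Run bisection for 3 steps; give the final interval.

f(-2) = 18 > 0, so the root lies in [-3, -2]
f(-2.5) = 10.9375 > 0, so the root lies in [-3, -2.5]
f(-2.75) = 1.933594 > 0, so the root lies in [-3, -2.75]

[-3, -2.75]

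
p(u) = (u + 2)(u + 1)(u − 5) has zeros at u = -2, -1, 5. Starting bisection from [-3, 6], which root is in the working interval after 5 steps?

m = 1.5, p(m) = -30.625 (−); new bracket [1.5, 6]
m = 3.75, p(m) = -34.140625 (−); new bracket [3.75, 6]
m = 4.875, p(m) = -5.048828 (−); new bracket [4.875, 6]
m = 5.4375, p(m) = 20.947 (+); new bracket [4.875, 5.4375]
m = 5.15625, p(m) = 6.8837 (+); new bracket [4.875, 5.15625]

5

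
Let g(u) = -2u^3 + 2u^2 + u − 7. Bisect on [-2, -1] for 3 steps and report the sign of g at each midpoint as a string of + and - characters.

+-+

u = -1.5 gives g = 2.75, positive; keep [-1.5, -1]
u = -1.25 gives g = -1.21875, negative; keep [-1.5, -1.25]
u = -1.375 gives g = 0.605469, positive; keep [-1.375, -1.25]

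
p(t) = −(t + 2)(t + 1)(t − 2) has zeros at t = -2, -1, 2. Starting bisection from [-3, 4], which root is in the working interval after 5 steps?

t = 0.5 gives p = 5.625, positive; keep [0.5, 4]
t = 2.25 gives p = -3.453125, negative; keep [0.5, 2.25]
t = 1.375 gives p = 5.009766, positive; keep [1.375, 2.25]
t = 1.8125 gives p = 2.0105, positive; keep [1.8125, 2.25]
t = 2.03125 gives p = -0.3819, negative; keep [1.8125, 2.03125]

2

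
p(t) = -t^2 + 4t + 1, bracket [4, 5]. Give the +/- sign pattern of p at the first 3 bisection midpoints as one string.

--+

midpoint 4.5: p = -1.25 < 0 → [4, 4.5]
midpoint 4.25: p = -0.0625 < 0 → [4, 4.25]
midpoint 4.125: p = 0.484375 > 0 → [4.125, 4.25]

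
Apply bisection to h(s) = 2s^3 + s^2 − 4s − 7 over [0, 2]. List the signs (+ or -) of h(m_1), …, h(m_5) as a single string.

midpoint 1: h = -8 < 0 → [1, 2]
midpoint 1.5: h = -4 < 0 → [1.5, 2]
midpoint 1.75: h = -0.21875 < 0 → [1.75, 2]
midpoint 1.875: h = 2.1992 > 0 → [1.75, 1.875]
midpoint 1.8125: h = 0.9438 > 0 → [1.75, 1.8125]

---++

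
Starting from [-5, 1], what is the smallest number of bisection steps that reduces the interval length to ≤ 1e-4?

Width after n steps is 6/2^n. Need 2^n ≥ 6/1e-4 = 60000.
2^15 = 32768 < 60000 ≤ 2^16 = 65536, so n = 16.

16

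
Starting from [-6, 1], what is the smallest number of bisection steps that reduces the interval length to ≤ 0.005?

11

Width after n steps is 7/2^n. Need 2^n ≥ 7/0.005 = 1400.
2^10 = 1024 < 1400 ≤ 2^11 = 2048, so n = 11.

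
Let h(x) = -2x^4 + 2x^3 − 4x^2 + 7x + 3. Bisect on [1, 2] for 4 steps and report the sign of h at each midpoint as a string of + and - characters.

+---

midpoint 1.5: h = 1.125 > 0 → [1.5, 2]
midpoint 1.75: h = -5.039062 < 0 → [1.5, 1.75]
midpoint 1.625: h = -1.55127 < 0 → [1.5, 1.625]
midpoint 1.5625: h = -0.1197 < 0 → [1.5, 1.5625]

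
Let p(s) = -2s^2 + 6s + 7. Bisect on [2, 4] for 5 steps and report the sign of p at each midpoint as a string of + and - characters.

p(3) = 7 > 0, so the root lies in [3, 4]
p(3.5) = 3.5 > 0, so the root lies in [3.5, 4]
p(3.75) = 1.375 > 0, so the root lies in [3.75, 4]
p(3.875) = 0.2188 > 0, so the root lies in [3.875, 4]
p(3.9375) = -0.3828 < 0, so the root lies in [3.875, 3.9375]

++++-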